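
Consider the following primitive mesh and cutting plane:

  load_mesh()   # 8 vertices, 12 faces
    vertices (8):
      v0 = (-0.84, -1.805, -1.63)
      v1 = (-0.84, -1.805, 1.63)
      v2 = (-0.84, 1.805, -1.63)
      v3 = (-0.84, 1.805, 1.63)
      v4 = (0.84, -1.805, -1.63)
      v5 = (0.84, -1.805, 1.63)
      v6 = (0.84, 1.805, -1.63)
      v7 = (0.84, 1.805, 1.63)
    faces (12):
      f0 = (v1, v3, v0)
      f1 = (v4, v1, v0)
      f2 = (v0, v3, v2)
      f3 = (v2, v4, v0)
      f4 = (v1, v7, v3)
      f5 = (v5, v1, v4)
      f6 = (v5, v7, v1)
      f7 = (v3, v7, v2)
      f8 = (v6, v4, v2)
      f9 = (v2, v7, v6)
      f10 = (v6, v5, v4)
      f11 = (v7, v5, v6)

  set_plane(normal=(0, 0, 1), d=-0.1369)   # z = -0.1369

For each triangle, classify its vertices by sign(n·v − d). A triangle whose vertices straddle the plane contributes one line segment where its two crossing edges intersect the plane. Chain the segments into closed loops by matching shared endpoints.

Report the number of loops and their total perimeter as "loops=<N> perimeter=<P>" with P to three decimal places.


loops=1 perimeter=10.580

Straddling triangles (8 of 12):
  (v1,v3,v0) [++-] → (-0.84, -0.151598, -0.1369)–(-0.84, -1.805, -0.1369)  len=1.6534
  (v4,v1,v0) [-+-] → (0.0705497, -1.805, -0.1369)–(-0.84, -1.805, -0.1369)  len=0.9105
  (v0,v3,v2) [-+-] → (-0.84, -0.151598, -0.1369)–(-0.84, 1.805, -0.1369)  len=1.9566
  (v5,v1,v4) [++-] → (0.0705497, -1.805, -0.1369)–(0.84, -1.805, -0.1369)  len=0.7695
  (v3,v7,v2) [++-] → (-0.0705497, 1.805, -0.1369)–(-0.84, 1.805, -0.1369)  len=0.7695
  (v2,v7,v6) [-+-] → (-0.0705497, 1.805, -0.1369)–(0.84, 1.805, -0.1369)  len=0.9105
  (v6,v5,v4) [-+-] → (0.84, 0.151598, -0.1369)–(0.84, -1.805, -0.1369)  len=1.9566
  (v7,v5,v6) [++-] → (0.84, 0.151598, -0.1369)–(0.84, 1.805, -0.1369)  len=1.6534

Chained into 1 loop(s):
  loop 1: 8 segments, perimeter = 10.5800
Total perimeter = 10.580


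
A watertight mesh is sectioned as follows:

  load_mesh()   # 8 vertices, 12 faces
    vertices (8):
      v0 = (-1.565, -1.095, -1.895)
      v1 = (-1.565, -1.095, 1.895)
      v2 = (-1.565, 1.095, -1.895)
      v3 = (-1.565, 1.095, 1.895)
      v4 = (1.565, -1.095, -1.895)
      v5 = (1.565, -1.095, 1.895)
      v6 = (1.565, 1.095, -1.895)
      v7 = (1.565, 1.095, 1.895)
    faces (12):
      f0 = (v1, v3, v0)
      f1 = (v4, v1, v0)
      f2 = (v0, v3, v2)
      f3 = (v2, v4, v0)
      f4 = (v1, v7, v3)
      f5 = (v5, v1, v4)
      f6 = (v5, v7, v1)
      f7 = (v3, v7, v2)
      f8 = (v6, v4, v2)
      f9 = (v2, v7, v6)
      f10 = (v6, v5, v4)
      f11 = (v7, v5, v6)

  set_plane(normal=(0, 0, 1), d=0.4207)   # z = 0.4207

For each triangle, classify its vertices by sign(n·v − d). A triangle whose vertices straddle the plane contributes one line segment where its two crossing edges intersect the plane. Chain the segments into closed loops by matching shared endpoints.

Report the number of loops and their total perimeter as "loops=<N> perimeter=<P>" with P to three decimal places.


loops=1 perimeter=10.640

Straddling triangles (8 of 12):
  (v1,v3,v0) [++-] → (-1.565, 0.243096, 0.4207)–(-1.565, -1.095, 0.4207)  len=1.3381
  (v4,v1,v0) [-+-] → (-0.347438, -1.095, 0.4207)–(-1.565, -1.095, 0.4207)  len=1.2176
  (v0,v3,v2) [-+-] → (-1.565, 0.243096, 0.4207)–(-1.565, 1.095, 0.4207)  len=0.8519
  (v5,v1,v4) [++-] → (-0.347438, -1.095, 0.4207)–(1.565, -1.095, 0.4207)  len=1.9124
  (v3,v7,v2) [++-] → (0.347438, 1.095, 0.4207)–(-1.565, 1.095, 0.4207)  len=1.9124
  (v2,v7,v6) [-+-] → (0.347438, 1.095, 0.4207)–(1.565, 1.095, 0.4207)  len=1.2176
  (v6,v5,v4) [-+-] → (1.565, -0.243096, 0.4207)–(1.565, -1.095, 0.4207)  len=0.8519
  (v7,v5,v6) [++-] → (1.565, -0.243096, 0.4207)–(1.565, 1.095, 0.4207)  len=1.3381

Chained into 1 loop(s):
  loop 1: 8 segments, perimeter = 10.6400
Total perimeter = 10.640


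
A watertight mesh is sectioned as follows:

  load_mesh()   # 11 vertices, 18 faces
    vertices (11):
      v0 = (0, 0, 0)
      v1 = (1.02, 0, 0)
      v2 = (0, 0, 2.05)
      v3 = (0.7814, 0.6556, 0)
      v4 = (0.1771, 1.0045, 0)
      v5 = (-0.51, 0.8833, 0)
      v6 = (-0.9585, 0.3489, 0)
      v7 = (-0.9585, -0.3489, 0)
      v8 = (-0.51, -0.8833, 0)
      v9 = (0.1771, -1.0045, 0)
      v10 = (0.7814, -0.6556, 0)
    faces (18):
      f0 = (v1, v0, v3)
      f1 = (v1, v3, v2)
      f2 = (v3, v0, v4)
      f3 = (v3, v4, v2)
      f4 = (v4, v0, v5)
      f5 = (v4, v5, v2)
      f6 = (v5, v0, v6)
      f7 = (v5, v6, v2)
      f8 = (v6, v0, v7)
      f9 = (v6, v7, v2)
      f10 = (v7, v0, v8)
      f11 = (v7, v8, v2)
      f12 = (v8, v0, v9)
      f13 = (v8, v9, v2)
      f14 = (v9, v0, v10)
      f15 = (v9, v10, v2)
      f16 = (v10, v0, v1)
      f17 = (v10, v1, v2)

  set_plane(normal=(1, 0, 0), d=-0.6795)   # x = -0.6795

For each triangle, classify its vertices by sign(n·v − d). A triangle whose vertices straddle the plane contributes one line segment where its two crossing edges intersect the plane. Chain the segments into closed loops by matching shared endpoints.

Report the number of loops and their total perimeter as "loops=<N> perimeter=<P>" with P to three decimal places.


loops=1 perimeter=3.333

Straddling triangles (6 of 18):
  (v5,v0,v6) [++-] → (-0.6795, 0.247342, 0)–(-0.6795, 0.681336, 0)  len=0.4340
  (v5,v6,v2) [+-+] → (-0.6795, 0.681336, 0)–(-0.6795, 0.247342, 0.596714)  len=0.7378
  (v6,v0,v7) [-+-] → (-0.6795, 0.247342, 0)–(-0.6795, -0.247342, 0)  len=0.4947
  (v6,v7,v2) [--+] → (-0.6795, -0.247342, 0.596714)–(-0.6795, 0.247342, 0.596714)  len=0.4947
  (v7,v0,v8) [-++] → (-0.6795, -0.247342, 0)–(-0.6795, -0.681336, 0)  len=0.4340
  (v7,v8,v2) [-++] → (-0.6795, -0.681336, 0)–(-0.6795, -0.247342, 0.596714)  len=0.7378

Chained into 1 loop(s):
  loop 1: 6 segments, perimeter = 3.3331
Total perimeter = 3.333


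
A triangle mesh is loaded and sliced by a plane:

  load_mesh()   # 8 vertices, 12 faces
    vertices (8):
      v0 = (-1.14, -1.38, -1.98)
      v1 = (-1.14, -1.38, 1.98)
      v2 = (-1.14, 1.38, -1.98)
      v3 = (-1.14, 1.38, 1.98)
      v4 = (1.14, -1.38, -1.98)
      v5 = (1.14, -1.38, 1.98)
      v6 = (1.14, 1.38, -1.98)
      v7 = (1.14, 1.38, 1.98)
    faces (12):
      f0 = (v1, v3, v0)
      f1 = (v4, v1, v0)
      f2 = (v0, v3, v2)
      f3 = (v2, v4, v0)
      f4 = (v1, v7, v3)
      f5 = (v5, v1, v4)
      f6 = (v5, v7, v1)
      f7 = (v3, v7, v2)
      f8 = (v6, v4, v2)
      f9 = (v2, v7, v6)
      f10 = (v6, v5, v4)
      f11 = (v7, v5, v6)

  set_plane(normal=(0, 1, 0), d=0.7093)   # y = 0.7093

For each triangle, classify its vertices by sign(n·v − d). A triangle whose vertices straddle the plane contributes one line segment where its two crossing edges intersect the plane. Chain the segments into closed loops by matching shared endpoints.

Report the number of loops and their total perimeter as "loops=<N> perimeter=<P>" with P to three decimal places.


loops=1 perimeter=12.480

Straddling triangles (8 of 12):
  (v1,v3,v0) [-+-] → (-1.14, 0.7093, 1.98)–(-1.14, 0.7093, 1.01769)  len=0.9623
  (v0,v3,v2) [-++] → (-1.14, 0.7093, 1.01769)–(-1.14, 0.7093, -1.98)  len=2.9977
  (v2,v4,v0) [+--] → (-0.585943, 0.7093, -1.98)–(-1.14, 0.7093, -1.98)  len=0.5541
  (v1,v7,v3) [-++] → (0.585943, 0.7093, 1.98)–(-1.14, 0.7093, 1.98)  len=1.7259
  (v5,v7,v1) [-+-] → (1.14, 0.7093, 1.98)–(0.585943, 0.7093, 1.98)  len=0.5541
  (v6,v4,v2) [+-+] → (1.14, 0.7093, -1.98)–(-0.585943, 0.7093, -1.98)  len=1.7259
  (v6,v5,v4) [+--] → (1.14, 0.7093, -1.01769)–(1.14, 0.7093, -1.98)  len=0.9623
  (v7,v5,v6) [+-+] → (1.14, 0.7093, 1.98)–(1.14, 0.7093, -1.01769)  len=2.9977

Chained into 1 loop(s):
  loop 1: 8 segments, perimeter = 12.4800
Total perimeter = 12.480


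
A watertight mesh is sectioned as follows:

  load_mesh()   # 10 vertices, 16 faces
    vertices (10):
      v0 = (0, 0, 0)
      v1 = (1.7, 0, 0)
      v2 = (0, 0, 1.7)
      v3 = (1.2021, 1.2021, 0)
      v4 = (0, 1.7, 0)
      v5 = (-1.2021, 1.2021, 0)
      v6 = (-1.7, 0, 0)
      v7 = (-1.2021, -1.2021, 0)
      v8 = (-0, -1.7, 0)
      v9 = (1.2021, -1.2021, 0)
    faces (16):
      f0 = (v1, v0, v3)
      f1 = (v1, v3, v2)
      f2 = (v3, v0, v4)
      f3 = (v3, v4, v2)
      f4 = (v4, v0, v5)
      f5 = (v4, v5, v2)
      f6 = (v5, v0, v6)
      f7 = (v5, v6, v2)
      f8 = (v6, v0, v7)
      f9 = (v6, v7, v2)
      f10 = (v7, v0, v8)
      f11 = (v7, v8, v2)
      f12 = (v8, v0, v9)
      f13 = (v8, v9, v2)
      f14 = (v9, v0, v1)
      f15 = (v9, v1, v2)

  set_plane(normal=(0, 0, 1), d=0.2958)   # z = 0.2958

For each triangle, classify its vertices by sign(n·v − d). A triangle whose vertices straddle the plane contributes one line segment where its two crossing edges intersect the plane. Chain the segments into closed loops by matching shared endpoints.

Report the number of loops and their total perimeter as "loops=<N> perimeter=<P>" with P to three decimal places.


loops=1 perimeter=8.598

Straddling triangles (8 of 16):
  (v1,v3,v2) [--+] → (0.992935, 0.992935, 0.2958)–(1.4042, 0, 0.2958)  len=1.0747
  (v3,v4,v2) [--+] → (0, 1.4042, 0.2958)–(0.992935, 0.992935, 0.2958)  len=1.0747
  (v4,v5,v2) [--+] → (-0.992935, 0.992935, 0.2958)–(0, 1.4042, 0.2958)  len=1.0747
  (v5,v6,v2) [--+] → (-1.4042, 0, 0.2958)–(-0.992935, 0.992935, 0.2958)  len=1.0747
  (v6,v7,v2) [--+] → (-0.992935, -0.992935, 0.2958)–(-1.4042, 0, 0.2958)  len=1.0747
  (v7,v8,v2) [--+] → (0, -1.4042, 0.2958)–(-0.992935, -0.992935, 0.2958)  len=1.0747
  (v8,v9,v2) [--+] → (0.992935, -0.992935, 0.2958)–(0, -1.4042, 0.2958)  len=1.0747
  (v9,v1,v2) [--+] → (1.4042, 0, 0.2958)–(0.992935, -0.992935, 0.2958)  len=1.0747

Chained into 1 loop(s):
  loop 1: 8 segments, perimeter = 8.5979
Total perimeter = 8.598


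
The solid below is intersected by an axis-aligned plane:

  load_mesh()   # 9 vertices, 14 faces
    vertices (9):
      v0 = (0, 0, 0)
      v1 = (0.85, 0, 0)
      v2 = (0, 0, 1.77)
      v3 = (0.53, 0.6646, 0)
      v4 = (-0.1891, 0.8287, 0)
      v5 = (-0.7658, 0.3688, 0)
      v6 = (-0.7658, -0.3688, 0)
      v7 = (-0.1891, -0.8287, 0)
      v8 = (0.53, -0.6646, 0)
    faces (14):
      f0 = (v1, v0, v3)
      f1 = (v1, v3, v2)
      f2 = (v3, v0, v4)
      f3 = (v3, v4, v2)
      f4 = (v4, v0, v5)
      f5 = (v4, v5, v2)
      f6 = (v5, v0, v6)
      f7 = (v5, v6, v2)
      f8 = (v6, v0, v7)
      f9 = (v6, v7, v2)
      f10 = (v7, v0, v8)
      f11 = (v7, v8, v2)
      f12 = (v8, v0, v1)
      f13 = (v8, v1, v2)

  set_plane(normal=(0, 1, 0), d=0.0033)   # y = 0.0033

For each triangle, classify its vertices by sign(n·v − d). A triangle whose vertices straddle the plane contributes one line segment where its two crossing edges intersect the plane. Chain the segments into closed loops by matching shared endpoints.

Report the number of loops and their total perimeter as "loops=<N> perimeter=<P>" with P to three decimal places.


Straddling triangles (8 of 14):
  (v1,v0,v3) [--+] → (0.00263166, 0.0033, 0)–(0.848411, 0.0033, 0)  len=0.8458
  (v1,v3,v2) [-+-] → (0.848411, 0.0033, 0)–(0.00263166, 0.0033, 1.76121)  len=1.9538
  (v3,v0,v4) [+-+] → (0.00263166, 0.0033, 0)–(-0.000753023, 0.0033, 0)  len=0.0034
  (v3,v4,v2) [++-] → (-0.000753023, 0.0033, 1.76295)–(0.00263166, 0.0033, 1.76121)  len=0.0038
  (v4,v0,v5) [+-+] → (-0.000753023, 0.0033, 0)–(-0.00685233, 0.0033, 0)  len=0.0061
  (v4,v5,v2) [++-] → (-0.00685233, 0.0033, 1.75416)–(-0.000753023, 0.0033, 1.76295)  len=0.0107
  (v5,v0,v6) [+--] → (-0.00685233, 0.0033, 0)–(-0.7658, 0.0033, 0)  len=0.7589
  (v5,v6,v2) [+--] → (-0.7658, 0.0033, 0)–(-0.00685233, 0.0033, 1.75416)  len=1.9113

Chained into 1 loop(s):
  loop 1: 8 segments, perimeter = 5.4938
Total perimeter = 5.494

loops=1 perimeter=5.494


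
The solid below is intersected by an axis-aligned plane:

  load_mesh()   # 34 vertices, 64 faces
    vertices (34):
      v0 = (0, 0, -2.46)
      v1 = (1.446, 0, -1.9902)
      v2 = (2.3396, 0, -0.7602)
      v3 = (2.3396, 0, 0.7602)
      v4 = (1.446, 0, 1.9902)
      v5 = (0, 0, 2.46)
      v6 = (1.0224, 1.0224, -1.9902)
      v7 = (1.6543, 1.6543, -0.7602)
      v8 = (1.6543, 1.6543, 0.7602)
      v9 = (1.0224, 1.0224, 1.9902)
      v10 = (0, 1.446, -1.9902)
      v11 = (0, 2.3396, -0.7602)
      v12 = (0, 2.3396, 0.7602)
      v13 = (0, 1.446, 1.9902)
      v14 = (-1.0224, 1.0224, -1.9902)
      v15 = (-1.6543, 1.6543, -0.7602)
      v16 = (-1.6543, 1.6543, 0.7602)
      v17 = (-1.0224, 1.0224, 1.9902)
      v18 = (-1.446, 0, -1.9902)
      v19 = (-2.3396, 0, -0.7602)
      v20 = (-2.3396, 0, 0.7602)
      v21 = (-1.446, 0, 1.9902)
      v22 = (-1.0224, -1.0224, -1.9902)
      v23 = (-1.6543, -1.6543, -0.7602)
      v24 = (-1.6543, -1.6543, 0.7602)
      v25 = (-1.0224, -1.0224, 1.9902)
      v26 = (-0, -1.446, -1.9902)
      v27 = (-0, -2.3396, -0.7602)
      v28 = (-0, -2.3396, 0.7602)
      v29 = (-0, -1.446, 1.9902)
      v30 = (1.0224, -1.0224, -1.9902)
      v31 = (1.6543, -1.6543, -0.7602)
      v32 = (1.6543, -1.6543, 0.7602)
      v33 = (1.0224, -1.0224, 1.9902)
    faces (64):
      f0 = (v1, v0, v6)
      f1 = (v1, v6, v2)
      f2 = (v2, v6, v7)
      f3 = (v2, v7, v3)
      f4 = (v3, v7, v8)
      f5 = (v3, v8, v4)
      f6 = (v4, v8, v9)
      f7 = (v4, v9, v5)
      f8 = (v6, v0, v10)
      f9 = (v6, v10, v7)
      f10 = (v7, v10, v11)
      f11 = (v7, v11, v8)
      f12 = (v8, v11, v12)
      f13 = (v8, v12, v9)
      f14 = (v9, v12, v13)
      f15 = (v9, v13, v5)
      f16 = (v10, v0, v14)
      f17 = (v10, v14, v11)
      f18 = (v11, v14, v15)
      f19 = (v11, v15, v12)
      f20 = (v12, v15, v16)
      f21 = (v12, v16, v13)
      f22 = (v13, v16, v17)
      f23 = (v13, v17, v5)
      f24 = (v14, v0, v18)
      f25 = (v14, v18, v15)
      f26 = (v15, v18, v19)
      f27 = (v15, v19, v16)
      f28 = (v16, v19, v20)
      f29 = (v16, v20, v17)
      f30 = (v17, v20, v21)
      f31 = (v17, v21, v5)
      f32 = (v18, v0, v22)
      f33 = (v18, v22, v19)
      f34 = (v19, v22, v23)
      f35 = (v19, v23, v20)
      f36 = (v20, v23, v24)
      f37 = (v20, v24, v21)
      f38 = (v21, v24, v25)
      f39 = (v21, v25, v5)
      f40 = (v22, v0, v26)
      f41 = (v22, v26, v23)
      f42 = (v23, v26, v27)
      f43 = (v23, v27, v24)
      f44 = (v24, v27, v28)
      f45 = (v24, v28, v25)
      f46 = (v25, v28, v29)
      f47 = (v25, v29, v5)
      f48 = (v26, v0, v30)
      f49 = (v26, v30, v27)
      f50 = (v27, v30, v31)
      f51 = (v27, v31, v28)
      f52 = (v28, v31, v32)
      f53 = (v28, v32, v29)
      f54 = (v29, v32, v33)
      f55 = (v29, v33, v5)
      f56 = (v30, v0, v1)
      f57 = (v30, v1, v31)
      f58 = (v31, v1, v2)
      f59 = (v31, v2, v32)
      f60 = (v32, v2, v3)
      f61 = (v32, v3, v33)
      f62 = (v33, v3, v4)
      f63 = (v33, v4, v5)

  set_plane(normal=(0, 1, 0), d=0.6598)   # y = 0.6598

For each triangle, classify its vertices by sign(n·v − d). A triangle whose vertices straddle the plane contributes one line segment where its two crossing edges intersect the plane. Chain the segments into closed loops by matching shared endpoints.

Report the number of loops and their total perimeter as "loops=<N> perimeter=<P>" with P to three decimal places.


Straddling triangles (20 of 64):
  (v1,v0,v6) [--+] → (0.6598, 0.6598, -2.15682)–(1.17263, 0.6598, -1.9902)  len=0.5392
  (v1,v6,v2) [-+-] → (1.17263, 0.6598, -1.9902)–(1.48955, 0.6598, -1.55397)  len=0.5392
  (v2,v6,v7) [-++] → (1.48955, 0.6598, -1.55397)–(2.06628, 0.6598, -0.7602)  len=0.9812
  (v2,v7,v3) [-+-] → (2.06628, 0.6598, -0.7602)–(2.06628, 0.6598, 0.153805)  len=0.9140
  (v3,v7,v8) [-++] → (2.06628, 0.6598, 0.153805)–(2.06628, 0.6598, 0.7602)  len=0.6064
  (v3,v8,v4) [-+-] → (2.06628, 0.6598, 0.7602)–(1.52908, 0.6598, 1.49963)  len=0.9140
  (v4,v8,v9) [-++] → (1.52908, 0.6598, 1.49963)–(1.17263, 0.6598, 1.9902)  len=0.6064
  (v4,v9,v5) [-+-] → (1.17263, 0.6598, 1.9902)–(0.6598, 0.6598, 2.15682)  len=0.5392
  (v6,v0,v10) [+-+] → (0.6598, 0.6598, -2.15682)–(0, 0.6598, -2.24563)  len=0.6658
  (v9,v13,v5) [++-] → (0, 0.6598, 2.24563)–(0.6598, 0.6598, 2.15682)  len=0.6658
  (v10,v0,v14) [+-+] → (0, 0.6598, -2.24563)–(-0.6598, 0.6598, -2.15682)  len=0.6658
  (v13,v17,v5) [++-] → (-0.6598, 0.6598, 2.15682)–(0, 0.6598, 2.24563)  len=0.6658
  (v14,v0,v18) [+--] → (-0.6598, 0.6598, -2.15682)–(-1.17263, 0.6598, -1.9902)  len=0.5392
  (v14,v18,v15) [+-+] → (-1.17263, 0.6598, -1.9902)–(-1.52908, 0.6598, -1.49963)  len=0.6064
  (v15,v18,v19) [+--] → (-1.52908, 0.6598, -1.49963)–(-2.06628, 0.6598, -0.7602)  len=0.9140
  (v15,v19,v16) [+-+] → (-2.06628, 0.6598, -0.7602)–(-2.06628, 0.6598, -0.153805)  len=0.6064
  (v16,v19,v20) [+--] → (-2.06628, 0.6598, -0.153805)–(-2.06628, 0.6598, 0.7602)  len=0.9140
  (v16,v20,v17) [+-+] → (-2.06628, 0.6598, 0.7602)–(-1.48955, 0.6598, 1.55397)  len=0.9812
  (v17,v20,v21) [+--] → (-1.48955, 0.6598, 1.55397)–(-1.17263, 0.6598, 1.9902)  len=0.5392
  (v17,v21,v5) [+--] → (-1.17263, 0.6598, 1.9902)–(-0.6598, 0.6598, 2.15682)  len=0.5392

Chained into 1 loop(s):
  loop 1: 20 segments, perimeter = 13.9421
Total perimeter = 13.942

loops=1 perimeter=13.942


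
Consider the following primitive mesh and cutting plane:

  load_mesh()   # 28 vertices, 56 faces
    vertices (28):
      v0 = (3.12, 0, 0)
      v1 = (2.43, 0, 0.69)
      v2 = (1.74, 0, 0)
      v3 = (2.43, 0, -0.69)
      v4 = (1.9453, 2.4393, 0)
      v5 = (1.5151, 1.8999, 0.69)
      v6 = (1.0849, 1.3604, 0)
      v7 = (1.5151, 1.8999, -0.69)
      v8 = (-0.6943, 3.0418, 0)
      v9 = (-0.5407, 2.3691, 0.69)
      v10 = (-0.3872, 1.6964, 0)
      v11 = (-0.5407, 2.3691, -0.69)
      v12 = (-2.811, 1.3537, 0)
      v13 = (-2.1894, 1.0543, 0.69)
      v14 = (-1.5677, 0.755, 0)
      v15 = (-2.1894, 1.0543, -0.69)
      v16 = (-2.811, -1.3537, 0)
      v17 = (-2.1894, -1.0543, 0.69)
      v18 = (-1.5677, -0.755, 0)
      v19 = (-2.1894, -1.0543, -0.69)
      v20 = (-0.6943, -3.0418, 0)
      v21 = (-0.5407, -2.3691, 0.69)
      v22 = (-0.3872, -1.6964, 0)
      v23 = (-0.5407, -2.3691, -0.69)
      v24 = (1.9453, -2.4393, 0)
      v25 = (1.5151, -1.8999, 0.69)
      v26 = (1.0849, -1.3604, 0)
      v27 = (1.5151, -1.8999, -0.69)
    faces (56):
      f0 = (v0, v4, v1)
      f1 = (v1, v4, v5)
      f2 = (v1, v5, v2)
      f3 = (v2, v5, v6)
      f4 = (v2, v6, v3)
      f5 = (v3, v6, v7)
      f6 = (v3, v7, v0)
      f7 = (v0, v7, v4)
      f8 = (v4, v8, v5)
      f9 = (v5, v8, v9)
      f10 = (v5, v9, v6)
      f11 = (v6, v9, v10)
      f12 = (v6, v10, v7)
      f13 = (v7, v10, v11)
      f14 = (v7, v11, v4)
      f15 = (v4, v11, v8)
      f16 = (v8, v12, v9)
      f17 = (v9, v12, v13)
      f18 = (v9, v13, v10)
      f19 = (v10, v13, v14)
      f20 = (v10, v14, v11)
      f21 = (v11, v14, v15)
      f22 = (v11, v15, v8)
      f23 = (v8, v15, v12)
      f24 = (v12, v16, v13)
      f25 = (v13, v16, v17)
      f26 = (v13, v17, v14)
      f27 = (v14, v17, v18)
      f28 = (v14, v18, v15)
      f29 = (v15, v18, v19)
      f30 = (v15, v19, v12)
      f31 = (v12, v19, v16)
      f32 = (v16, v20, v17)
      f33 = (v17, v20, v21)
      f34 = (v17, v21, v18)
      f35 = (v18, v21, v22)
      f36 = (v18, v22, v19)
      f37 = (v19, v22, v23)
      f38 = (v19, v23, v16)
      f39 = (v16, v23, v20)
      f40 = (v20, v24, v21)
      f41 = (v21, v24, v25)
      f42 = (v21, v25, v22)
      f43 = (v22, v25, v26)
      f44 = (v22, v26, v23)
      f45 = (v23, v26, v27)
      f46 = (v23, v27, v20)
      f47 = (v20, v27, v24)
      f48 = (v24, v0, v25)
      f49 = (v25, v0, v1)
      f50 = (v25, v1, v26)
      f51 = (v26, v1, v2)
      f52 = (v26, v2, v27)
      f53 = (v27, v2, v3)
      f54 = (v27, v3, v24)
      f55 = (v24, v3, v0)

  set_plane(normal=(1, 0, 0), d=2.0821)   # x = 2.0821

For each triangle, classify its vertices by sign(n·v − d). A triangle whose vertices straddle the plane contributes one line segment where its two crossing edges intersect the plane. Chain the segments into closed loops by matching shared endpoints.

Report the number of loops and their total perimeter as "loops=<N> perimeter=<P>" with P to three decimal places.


loops=1 perimeter=9.568

Straddling triangles (14 of 56):
  (v0,v4,v1) [+-+] → (2.0821, 2.15523, 0)–(2.0821, 1.75084, 0.194743)  len=0.4488
  (v1,v4,v5) [+--] → (2.0821, 1.75084, 0.194743)–(2.0821, 0.722456, 0.69)  len=1.1414
  (v1,v5,v2) [+--] → (2.0821, 0.722456, 0.69)–(2.0821, 0, 0.3421)  len=0.8019
  (v2,v6,v3) [--+] → (2.0821, 0.351857, -0.511537)–(2.0821, 0, -0.3421)  len=0.3905
  (v3,v6,v7) [+--] → (2.0821, 0.351857, -0.511537)–(2.0821, 0.722456, -0.69)  len=0.4113
  (v3,v7,v0) [+-+] → (2.0821, 0.722456, -0.69)–(2.0821, 1.22868, -0.446228)  len=0.5619
  (v0,v7,v4) [+--] → (2.0821, 1.22868, -0.446228)–(2.0821, 2.15523, 0)  len=1.0284
  (v24,v0,v25) [-+-] → (2.0821, -2.15523, 0)–(2.0821, -1.22868, 0.446228)  len=1.0284
  (v25,v0,v1) [-++] → (2.0821, -1.22868, 0.446228)–(2.0821, -0.722456, 0.69)  len=0.5619
  (v25,v1,v26) [-+-] → (2.0821, -0.722456, 0.69)–(2.0821, -0.351857, 0.511537)  len=0.4113
  (v26,v1,v2) [-+-] → (2.0821, -0.351857, 0.511537)–(2.0821, 0, 0.3421)  len=0.3905
  (v27,v2,v3) [--+] → (2.0821, 0, -0.3421)–(2.0821, -0.722456, -0.69)  len=0.8019
  (v27,v3,v24) [-+-] → (2.0821, -0.722456, -0.69)–(2.0821, -1.75084, -0.194743)  len=1.1414
  (v24,v3,v0) [-++] → (2.0821, -1.75084, -0.194743)–(2.0821, -2.15523, 0)  len=0.4488

Chained into 1 loop(s):
  loop 1: 14 segments, perimeter = 9.5685
Total perimeter = 9.568


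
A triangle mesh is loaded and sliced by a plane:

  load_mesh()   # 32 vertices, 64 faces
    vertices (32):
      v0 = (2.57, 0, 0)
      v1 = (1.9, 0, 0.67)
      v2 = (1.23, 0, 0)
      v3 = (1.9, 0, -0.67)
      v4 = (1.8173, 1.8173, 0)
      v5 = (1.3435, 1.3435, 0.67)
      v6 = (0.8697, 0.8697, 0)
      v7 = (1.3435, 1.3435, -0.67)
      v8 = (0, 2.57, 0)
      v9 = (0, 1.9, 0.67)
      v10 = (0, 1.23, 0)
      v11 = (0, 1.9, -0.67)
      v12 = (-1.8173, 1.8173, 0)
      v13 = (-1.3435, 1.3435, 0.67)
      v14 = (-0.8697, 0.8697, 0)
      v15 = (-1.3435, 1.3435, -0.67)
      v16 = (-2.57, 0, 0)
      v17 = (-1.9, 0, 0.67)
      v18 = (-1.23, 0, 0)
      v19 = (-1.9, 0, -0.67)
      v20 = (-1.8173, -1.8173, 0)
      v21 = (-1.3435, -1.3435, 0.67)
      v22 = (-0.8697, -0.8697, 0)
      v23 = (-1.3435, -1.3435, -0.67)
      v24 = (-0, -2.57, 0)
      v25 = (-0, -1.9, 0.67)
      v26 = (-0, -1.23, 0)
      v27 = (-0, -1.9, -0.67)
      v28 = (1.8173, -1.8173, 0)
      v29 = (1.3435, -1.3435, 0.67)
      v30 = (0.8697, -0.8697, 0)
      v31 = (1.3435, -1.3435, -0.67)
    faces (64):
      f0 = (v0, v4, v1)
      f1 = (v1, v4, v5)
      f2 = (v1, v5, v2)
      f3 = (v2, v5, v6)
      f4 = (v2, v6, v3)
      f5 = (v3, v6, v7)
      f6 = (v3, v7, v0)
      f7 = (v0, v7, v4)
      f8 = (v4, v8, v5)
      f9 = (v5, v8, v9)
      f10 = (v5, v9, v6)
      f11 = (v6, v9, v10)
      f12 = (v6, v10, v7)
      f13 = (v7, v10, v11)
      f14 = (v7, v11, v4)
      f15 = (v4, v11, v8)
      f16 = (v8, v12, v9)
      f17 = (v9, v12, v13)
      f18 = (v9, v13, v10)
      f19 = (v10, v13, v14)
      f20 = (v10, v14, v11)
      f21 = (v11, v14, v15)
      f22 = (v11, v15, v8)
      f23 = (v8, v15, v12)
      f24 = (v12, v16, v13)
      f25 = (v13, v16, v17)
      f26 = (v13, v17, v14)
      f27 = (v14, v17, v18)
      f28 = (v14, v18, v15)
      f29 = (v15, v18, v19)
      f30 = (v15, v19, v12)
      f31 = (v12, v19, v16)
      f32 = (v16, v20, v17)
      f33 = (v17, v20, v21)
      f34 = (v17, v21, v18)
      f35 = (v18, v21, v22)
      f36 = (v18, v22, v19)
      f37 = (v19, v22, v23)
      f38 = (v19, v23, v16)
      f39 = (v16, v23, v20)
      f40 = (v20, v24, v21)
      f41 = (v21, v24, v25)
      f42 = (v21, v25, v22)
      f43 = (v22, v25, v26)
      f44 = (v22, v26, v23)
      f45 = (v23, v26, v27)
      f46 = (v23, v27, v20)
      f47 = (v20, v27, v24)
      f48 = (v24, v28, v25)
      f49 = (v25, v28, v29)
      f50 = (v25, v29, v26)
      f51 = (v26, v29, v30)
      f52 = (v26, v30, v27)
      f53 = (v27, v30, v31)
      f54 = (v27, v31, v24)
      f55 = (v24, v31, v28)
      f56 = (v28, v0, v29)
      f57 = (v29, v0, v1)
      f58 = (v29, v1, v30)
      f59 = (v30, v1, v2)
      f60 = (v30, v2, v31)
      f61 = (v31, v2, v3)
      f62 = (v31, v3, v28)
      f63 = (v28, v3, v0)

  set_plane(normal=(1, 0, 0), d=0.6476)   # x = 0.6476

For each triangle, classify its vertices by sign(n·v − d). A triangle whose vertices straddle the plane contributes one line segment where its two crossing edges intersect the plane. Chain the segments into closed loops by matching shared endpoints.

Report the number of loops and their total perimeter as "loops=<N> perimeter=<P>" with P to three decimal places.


Straddling triangles (16 of 64):
  (v4,v8,v5) [+-+] → (0.6476, 2.30177, 0)–(0.6476, 1.9788, 0.322956)  len=0.4567
  (v5,v8,v9) [+--] → (0.6476, 1.9788, 0.322956)–(0.6476, 1.63175, 0.67)  len=0.4908
  (v5,v9,v6) [+-+] → (0.6476, 1.63175, 0.67)–(0.6476, 1.13281, 0.171102)  len=0.7056
  (v6,v9,v10) [+--] → (0.6476, 1.13281, 0.171102)–(0.6476, 0.961712, 0)  len=0.2420
  (v6,v10,v7) [+-+] → (0.6476, 0.961712, 0)–(0.6476, 1.28471, -0.322956)  len=0.4568
  (v7,v10,v11) [+--] → (0.6476, 1.28471, -0.322956)–(0.6476, 1.63175, -0.67)  len=0.4908
  (v7,v11,v4) [+-+] → (0.6476, 1.63175, -0.67)–(0.6476, 1.87053, -0.431244)  len=0.3377
  (v4,v11,v8) [+--] → (0.6476, 1.87053, -0.431244)–(0.6476, 2.30177, 0)  len=0.6099
  (v24,v28,v25) [-+-] → (0.6476, -2.30177, 0)–(0.6476, -1.87053, 0.431244)  len=0.6099
  (v25,v28,v29) [-++] → (0.6476, -1.87053, 0.431244)–(0.6476, -1.63175, 0.67)  len=0.3377
  (v25,v29,v26) [-+-] → (0.6476, -1.63175, 0.67)–(0.6476, -1.28471, 0.322956)  len=0.4908
  (v26,v29,v30) [-++] → (0.6476, -1.28471, 0.322956)–(0.6476, -0.961712, 0)  len=0.4568
  (v26,v30,v27) [-+-] → (0.6476, -0.961712, 0)–(0.6476, -1.13281, -0.171102)  len=0.2420
  (v27,v30,v31) [-++] → (0.6476, -1.13281, -0.171102)–(0.6476, -1.63175, -0.67)  len=0.7056
  (v27,v31,v24) [-+-] → (0.6476, -1.63175, -0.67)–(0.6476, -1.9788, -0.322956)  len=0.4908
  (v24,v31,v28) [-++] → (0.6476, -1.9788, -0.322956)–(0.6476, -2.30177, 0)  len=0.4567

Chained into 2 loop(s):
  loop 1: 8 segments, perimeter = 3.7902
  loop 2: 8 segments, perimeter = 3.7902
Total perimeter = 7.580

loops=2 perimeter=7.580


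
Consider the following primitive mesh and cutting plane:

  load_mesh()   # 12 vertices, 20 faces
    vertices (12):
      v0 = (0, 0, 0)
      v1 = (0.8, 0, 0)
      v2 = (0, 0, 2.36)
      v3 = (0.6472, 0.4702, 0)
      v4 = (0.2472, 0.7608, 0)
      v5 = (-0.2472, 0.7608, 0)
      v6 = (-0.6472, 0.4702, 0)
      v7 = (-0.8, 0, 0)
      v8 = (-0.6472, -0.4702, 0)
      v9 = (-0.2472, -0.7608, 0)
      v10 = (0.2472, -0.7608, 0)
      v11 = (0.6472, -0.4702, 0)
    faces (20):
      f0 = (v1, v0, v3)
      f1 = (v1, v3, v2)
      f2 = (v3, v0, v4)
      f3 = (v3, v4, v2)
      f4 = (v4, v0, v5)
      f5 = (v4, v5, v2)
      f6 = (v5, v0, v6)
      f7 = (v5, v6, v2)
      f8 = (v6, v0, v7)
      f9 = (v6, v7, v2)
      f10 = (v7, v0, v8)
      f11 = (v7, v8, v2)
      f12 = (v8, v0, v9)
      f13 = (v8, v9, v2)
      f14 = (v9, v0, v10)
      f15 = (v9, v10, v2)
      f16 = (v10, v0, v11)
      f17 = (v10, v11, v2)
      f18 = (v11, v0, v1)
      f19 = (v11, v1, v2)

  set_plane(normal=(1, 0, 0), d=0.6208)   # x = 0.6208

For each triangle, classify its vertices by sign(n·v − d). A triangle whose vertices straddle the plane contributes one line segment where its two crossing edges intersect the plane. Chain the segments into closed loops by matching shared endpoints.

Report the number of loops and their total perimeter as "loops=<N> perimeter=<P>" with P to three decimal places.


loops=1 perimeter=2.436

Straddling triangles (8 of 20):
  (v1,v0,v3) [+-+] → (0.6208, 0, 0)–(0.6208, 0.45102, 0)  len=0.4510
  (v1,v3,v2) [++-] → (0.6208, 0.45102, 0.096267)–(0.6208, 0, 0.52864)  len=0.6248
  (v3,v0,v4) [+--] → (0.6208, 0.45102, 0)–(0.6208, 0.48938, 0)  len=0.0384
  (v3,v4,v2) [+--] → (0.6208, 0.48938, 0)–(0.6208, 0.45102, 0.096267)  len=0.1036
  (v10,v0,v11) [--+] → (0.6208, -0.45102, 0)–(0.6208, -0.48938, 0)  len=0.0384
  (v10,v11,v2) [-+-] → (0.6208, -0.48938, 0)–(0.6208, -0.45102, 0.096267)  len=0.1036
  (v11,v0,v1) [+-+] → (0.6208, -0.45102, 0)–(0.6208, 0, 0)  len=0.4510
  (v11,v1,v2) [++-] → (0.6208, 0, 0.52864)–(0.6208, -0.45102, 0.096267)  len=0.6248

Chained into 1 loop(s):
  loop 1: 8 segments, perimeter = 2.4356
Total perimeter = 2.436


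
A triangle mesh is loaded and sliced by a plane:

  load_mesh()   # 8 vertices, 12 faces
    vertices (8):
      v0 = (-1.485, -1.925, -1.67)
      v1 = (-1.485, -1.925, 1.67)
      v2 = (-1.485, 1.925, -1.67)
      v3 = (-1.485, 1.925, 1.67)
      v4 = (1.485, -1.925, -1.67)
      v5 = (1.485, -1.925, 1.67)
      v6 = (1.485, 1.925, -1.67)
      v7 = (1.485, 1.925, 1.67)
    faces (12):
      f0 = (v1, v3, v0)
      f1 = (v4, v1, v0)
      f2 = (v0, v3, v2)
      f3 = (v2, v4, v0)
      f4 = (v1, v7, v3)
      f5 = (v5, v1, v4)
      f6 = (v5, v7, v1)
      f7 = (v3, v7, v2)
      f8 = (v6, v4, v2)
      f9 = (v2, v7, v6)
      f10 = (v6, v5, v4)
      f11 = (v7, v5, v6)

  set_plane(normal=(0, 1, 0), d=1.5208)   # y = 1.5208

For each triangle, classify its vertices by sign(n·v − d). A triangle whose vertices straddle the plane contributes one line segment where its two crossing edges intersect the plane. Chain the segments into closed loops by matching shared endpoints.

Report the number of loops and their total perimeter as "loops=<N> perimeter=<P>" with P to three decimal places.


Straddling triangles (8 of 12):
  (v1,v3,v0) [-+-] → (-1.485, 1.5208, 1.67)–(-1.485, 1.5208, 1.31934)  len=0.3507
  (v0,v3,v2) [-++] → (-1.485, 1.5208, 1.31934)–(-1.485, 1.5208, -1.67)  len=2.9893
  (v2,v4,v0) [+--] → (-1.17319, 1.5208, -1.67)–(-1.485, 1.5208, -1.67)  len=0.3118
  (v1,v7,v3) [-++] → (1.17319, 1.5208, 1.67)–(-1.485, 1.5208, 1.67)  len=2.6582
  (v5,v7,v1) [-+-] → (1.485, 1.5208, 1.67)–(1.17319, 1.5208, 1.67)  len=0.3118
  (v6,v4,v2) [+-+] → (1.485, 1.5208, -1.67)–(-1.17319, 1.5208, -1.67)  len=2.6582
  (v6,v5,v4) [+--] → (1.485, 1.5208, -1.31934)–(1.485, 1.5208, -1.67)  len=0.3507
  (v7,v5,v6) [+-+] → (1.485, 1.5208, 1.67)–(1.485, 1.5208, -1.31934)  len=2.9893

Chained into 1 loop(s):
  loop 1: 8 segments, perimeter = 12.6200
Total perimeter = 12.620

loops=1 perimeter=12.620


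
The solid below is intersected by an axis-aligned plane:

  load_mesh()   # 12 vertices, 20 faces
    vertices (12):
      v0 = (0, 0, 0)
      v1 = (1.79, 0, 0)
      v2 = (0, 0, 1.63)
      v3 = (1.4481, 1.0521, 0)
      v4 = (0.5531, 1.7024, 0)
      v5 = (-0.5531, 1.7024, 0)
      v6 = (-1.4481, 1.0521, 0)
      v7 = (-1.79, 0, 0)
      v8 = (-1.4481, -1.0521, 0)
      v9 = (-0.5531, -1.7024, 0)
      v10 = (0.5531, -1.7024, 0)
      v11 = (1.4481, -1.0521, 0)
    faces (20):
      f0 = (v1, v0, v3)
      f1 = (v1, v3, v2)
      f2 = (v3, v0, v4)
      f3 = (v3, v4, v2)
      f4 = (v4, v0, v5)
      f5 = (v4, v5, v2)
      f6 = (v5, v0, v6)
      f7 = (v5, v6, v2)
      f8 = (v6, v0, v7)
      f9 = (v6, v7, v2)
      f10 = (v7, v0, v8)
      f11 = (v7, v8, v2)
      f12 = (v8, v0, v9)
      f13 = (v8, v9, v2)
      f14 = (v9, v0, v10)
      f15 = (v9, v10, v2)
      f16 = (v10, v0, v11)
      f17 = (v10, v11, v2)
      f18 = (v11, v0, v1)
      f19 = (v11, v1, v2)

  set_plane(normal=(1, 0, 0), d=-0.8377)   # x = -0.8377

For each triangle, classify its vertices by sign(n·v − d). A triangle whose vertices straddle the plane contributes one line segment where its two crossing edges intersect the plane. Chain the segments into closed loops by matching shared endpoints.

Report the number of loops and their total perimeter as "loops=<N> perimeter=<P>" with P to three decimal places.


Straddling triangles (8 of 20):
  (v5,v0,v6) [++-] → (-0.8377, 0.608621, 0)–(-0.8377, 1.49561, 0)  len=0.8870
  (v5,v6,v2) [+-+] → (-0.8377, 1.49561, 0)–(-0.8377, 0.608621, 0.687074)  len=1.1220
  (v6,v0,v7) [-+-] → (-0.8377, 0.608621, 0)–(-0.8377, 0, 0)  len=0.6086
  (v6,v7,v2) [--+] → (-0.8377, 0, 0.867178)–(-0.8377, 0.608621, 0.687074)  len=0.6347
  (v7,v0,v8) [-+-] → (-0.8377, 0, 0)–(-0.8377, -0.608621, 0)  len=0.6086
  (v7,v8,v2) [--+] → (-0.8377, -0.608621, 0.687074)–(-0.8377, 0, 0.867178)  len=0.6347
  (v8,v0,v9) [-++] → (-0.8377, -0.608621, 0)–(-0.8377, -1.49561, 0)  len=0.8870
  (v8,v9,v2) [-++] → (-0.8377, -1.49561, 0)–(-0.8377, -0.608621, 0.687074)  len=1.1220

Chained into 1 loop(s):
  loop 1: 8 segments, perimeter = 6.5046
Total perimeter = 6.505

loops=1 perimeter=6.505


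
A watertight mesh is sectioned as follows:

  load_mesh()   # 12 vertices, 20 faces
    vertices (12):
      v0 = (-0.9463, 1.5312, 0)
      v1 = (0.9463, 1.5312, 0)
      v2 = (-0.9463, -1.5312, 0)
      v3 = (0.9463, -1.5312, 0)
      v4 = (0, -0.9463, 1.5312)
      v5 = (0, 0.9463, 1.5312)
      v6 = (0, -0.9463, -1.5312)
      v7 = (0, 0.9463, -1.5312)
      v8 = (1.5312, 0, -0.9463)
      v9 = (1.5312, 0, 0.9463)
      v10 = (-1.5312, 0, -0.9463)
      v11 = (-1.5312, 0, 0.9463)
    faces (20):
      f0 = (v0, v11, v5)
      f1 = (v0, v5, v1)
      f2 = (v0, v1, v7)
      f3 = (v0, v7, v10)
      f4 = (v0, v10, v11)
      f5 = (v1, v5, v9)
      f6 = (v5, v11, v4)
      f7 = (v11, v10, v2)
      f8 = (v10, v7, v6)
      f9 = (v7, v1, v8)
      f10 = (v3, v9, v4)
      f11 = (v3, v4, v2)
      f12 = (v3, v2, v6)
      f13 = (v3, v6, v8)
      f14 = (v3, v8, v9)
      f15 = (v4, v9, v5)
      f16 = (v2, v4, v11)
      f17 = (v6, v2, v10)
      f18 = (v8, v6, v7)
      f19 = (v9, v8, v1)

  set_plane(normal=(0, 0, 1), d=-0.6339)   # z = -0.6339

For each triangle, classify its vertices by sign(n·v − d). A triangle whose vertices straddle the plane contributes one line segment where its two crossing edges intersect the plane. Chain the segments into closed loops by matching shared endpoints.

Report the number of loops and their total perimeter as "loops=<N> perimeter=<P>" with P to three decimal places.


Straddling triangles (10 of 20):
  (v0,v1,v7) [++-] → (0.554542, 1.28906, -0.6339)–(-0.554542, 1.28906, -0.6339)  len=1.1091
  (v0,v7,v10) [+--] → (-0.554542, 1.28906, -0.6339)–(-1.33811, 0.505492, -0.6339)  len=1.1081
  (v0,v10,v11) [+-+] → (-1.33811, 0.505492, -0.6339)–(-1.5312, 0, -0.6339)  len=0.5411
  (v11,v10,v2) [+-+] → (-1.5312, 0, -0.6339)–(-1.33811, -0.505492, -0.6339)  len=0.5411
  (v7,v1,v8) [-+-] → (0.554542, 1.28906, -0.6339)–(1.33811, 0.505492, -0.6339)  len=1.1081
  (v3,v2,v6) [++-] → (-0.554542, -1.28906, -0.6339)–(0.554542, -1.28906, -0.6339)  len=1.1091
  (v3,v6,v8) [+--] → (0.554542, -1.28906, -0.6339)–(1.33811, -0.505492, -0.6339)  len=1.1081
  (v3,v8,v9) [+-+] → (1.33811, -0.505492, -0.6339)–(1.5312, 0, -0.6339)  len=0.5411
  (v6,v2,v10) [-+-] → (-0.554542, -1.28906, -0.6339)–(-1.33811, -0.505492, -0.6339)  len=1.1081
  (v9,v8,v1) [+-+] → (1.5312, 0, -0.6339)–(1.33811, 0.505492, -0.6339)  len=0.5411

Chained into 1 loop(s):
  loop 1: 10 segments, perimeter = 8.8152
Total perimeter = 8.815

loops=1 perimeter=8.815


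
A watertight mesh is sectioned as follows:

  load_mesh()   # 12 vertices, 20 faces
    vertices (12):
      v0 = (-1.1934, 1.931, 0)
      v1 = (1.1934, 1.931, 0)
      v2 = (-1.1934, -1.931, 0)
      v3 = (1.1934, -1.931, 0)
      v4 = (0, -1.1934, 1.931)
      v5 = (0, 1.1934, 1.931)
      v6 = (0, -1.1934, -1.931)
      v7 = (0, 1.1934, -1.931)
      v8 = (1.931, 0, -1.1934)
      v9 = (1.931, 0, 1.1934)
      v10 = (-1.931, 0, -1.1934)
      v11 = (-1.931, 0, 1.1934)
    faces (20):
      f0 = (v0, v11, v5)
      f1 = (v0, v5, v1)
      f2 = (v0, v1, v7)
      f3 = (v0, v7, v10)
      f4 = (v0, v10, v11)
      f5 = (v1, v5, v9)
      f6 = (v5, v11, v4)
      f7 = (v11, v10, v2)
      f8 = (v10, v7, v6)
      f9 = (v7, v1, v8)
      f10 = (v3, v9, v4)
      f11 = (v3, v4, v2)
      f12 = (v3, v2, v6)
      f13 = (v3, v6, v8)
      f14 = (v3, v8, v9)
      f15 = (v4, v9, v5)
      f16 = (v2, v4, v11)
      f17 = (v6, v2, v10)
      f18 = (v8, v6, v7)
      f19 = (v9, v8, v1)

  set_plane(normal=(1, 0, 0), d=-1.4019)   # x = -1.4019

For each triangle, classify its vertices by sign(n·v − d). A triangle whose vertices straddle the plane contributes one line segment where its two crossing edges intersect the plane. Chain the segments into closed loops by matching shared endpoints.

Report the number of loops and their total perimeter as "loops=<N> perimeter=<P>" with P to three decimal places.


loops=1 perimeter=8.643

Straddling triangles (8 of 20):
  (v0,v11,v5) [+-+] → (-1.4019, 1.38516, 0.337343)–(-1.4019, 0.326995, 1.3955)  len=1.4965
  (v0,v7,v10) [++-] → (-1.4019, 0.326995, -1.3955)–(-1.4019, 1.38516, -0.337343)  len=1.4965
  (v0,v10,v11) [+--] → (-1.4019, 1.38516, -0.337343)–(-1.4019, 1.38516, 0.337343)  len=0.6747
  (v5,v11,v4) [+-+] → (-1.4019, 0.326995, 1.3955)–(-1.4019, -0.326995, 1.3955)  len=0.6540
  (v11,v10,v2) [--+] → (-1.4019, -1.38516, -0.337343)–(-1.4019, -1.38516, 0.337343)  len=0.6747
  (v10,v7,v6) [-++] → (-1.4019, 0.326995, -1.3955)–(-1.4019, -0.326995, -1.3955)  len=0.6540
  (v2,v4,v11) [++-] → (-1.4019, -0.326995, 1.3955)–(-1.4019, -1.38516, 0.337343)  len=1.4965
  (v6,v2,v10) [++-] → (-1.4019, -1.38516, -0.337343)–(-1.4019, -0.326995, -1.3955)  len=1.4965

Chained into 1 loop(s):
  loop 1: 8 segments, perimeter = 8.6432
Total perimeter = 8.643


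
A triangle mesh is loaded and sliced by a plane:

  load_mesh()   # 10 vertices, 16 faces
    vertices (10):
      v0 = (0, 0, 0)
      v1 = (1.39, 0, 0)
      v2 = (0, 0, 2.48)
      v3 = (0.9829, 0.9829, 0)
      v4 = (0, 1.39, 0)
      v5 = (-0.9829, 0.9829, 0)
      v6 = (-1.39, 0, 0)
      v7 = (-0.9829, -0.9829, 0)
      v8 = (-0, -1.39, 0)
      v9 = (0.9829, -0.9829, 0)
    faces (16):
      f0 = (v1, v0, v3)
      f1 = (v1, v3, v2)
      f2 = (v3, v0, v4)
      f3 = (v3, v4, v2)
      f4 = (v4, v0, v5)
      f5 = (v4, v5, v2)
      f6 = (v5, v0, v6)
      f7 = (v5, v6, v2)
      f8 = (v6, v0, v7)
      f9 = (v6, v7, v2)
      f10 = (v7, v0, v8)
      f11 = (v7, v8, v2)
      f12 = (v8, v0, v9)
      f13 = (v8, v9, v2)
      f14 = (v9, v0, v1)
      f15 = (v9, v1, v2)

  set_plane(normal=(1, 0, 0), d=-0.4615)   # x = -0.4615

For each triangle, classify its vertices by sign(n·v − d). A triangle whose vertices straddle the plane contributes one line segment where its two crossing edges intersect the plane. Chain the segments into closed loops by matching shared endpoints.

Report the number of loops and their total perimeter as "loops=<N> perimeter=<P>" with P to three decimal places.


Straddling triangles (8 of 16):
  (v4,v0,v5) [++-] → (-0.4615, 0.4615, 0)–(-0.4615, 1.19885, 0)  len=0.7374
  (v4,v5,v2) [+-+] → (-0.4615, 1.19885, 0)–(-0.4615, 0.4615, 1.31557)  len=1.5081
  (v5,v0,v6) [-+-] → (-0.4615, 0.4615, 0)–(-0.4615, 0, 0)  len=0.4615
  (v5,v6,v2) [--+] → (-0.4615, 0, 1.6566)–(-0.4615, 0.4615, 1.31557)  len=0.5738
  (v6,v0,v7) [-+-] → (-0.4615, 0, 0)–(-0.4615, -0.4615, 0)  len=0.4615
  (v6,v7,v2) [--+] → (-0.4615, -0.4615, 1.31557)–(-0.4615, 0, 1.6566)  len=0.5738
  (v7,v0,v8) [-++] → (-0.4615, -0.4615, 0)–(-0.4615, -1.19885, 0)  len=0.7374
  (v7,v8,v2) [-++] → (-0.4615, -1.19885, 0)–(-0.4615, -0.4615, 1.31557)  len=1.5081

Chained into 1 loop(s):
  loop 1: 8 segments, perimeter = 6.5616
Total perimeter = 6.562

loops=1 perimeter=6.562


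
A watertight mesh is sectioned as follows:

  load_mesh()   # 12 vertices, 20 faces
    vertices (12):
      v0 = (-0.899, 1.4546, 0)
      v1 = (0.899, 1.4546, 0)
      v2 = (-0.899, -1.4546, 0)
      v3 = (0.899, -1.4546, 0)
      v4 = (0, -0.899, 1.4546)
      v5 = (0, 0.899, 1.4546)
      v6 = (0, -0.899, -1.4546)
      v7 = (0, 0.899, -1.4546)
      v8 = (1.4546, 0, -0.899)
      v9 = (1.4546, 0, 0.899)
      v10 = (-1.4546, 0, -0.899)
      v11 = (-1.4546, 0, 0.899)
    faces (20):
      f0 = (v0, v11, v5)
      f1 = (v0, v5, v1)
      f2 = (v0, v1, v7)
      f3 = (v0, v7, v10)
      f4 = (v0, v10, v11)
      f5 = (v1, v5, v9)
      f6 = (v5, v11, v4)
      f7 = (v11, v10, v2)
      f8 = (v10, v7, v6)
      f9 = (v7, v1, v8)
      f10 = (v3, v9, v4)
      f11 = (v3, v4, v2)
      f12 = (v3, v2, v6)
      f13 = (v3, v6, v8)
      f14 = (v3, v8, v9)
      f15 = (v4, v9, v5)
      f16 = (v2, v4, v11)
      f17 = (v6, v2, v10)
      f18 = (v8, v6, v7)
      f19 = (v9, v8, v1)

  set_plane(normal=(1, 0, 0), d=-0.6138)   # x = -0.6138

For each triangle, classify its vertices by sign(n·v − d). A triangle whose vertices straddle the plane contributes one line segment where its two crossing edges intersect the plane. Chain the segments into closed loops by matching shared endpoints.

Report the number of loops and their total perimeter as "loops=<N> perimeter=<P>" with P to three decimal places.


loops=1 perimeter=8.346

Straddling triangles (10 of 20):
  (v0,v11,v5) [--+] → (-0.6138, 0.519647, 1.22015)–(-0.6138, 1.27834, 0.461459)  len=1.0730
  (v0,v5,v1) [-++] → (-0.6138, 1.27834, 0.461459)–(-0.6138, 1.4546, 0)  len=0.4940
  (v0,v1,v7) [-++] → (-0.6138, 1.4546, 0)–(-0.6138, 1.27834, -0.461459)  len=0.4940
  (v0,v7,v10) [-+-] → (-0.6138, 1.27834, -0.461459)–(-0.6138, 0.519647, -1.22015)  len=1.0730
  (v5,v11,v4) [+-+] → (-0.6138, 0.519647, 1.22015)–(-0.6138, -0.519647, 1.22015)  len=1.0393
  (v10,v7,v6) [-++] → (-0.6138, 0.519647, -1.22015)–(-0.6138, -0.519647, -1.22015)  len=1.0393
  (v3,v4,v2) [++-] → (-0.6138, -1.27834, 0.461459)–(-0.6138, -1.4546, 0)  len=0.4940
  (v3,v2,v6) [+-+] → (-0.6138, -1.4546, 0)–(-0.6138, -1.27834, -0.461459)  len=0.4940
  (v2,v4,v11) [-+-] → (-0.6138, -1.27834, 0.461459)–(-0.6138, -0.519647, 1.22015)  len=1.0730
  (v6,v2,v10) [+--] → (-0.6138, -1.27834, -0.461459)–(-0.6138, -0.519647, -1.22015)  len=1.0730

Chained into 1 loop(s):
  loop 1: 10 segments, perimeter = 8.3463
Total perimeter = 8.346
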